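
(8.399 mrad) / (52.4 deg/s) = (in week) 1 mrad = 0.001 rad, so 8.399 mrad = 8.399 * 0.001 = 0.008399 rad. 1 deg/s = 0.017453293 rad/s, so 52.4 deg/s = 52.4 * 0.017453293 = 0.91455253 rad/s. Combine: 0.008399 rad / 0.91455253 rad/s = 0.0091837262 s. 1 week = 604800 s, so 0.0091837262 s = 0.0091837262 / 604800 = 1.5184732e-08 week ≈ 1.518e-08 week (4 s.f.). Final answer: 1.518e-08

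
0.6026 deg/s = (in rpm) 0.1004. Check: 1 deg/s = 0.017453293 rad/s, so 0.6026 deg/s = 0.6026 * 0.017453293 = 0.010517354 rad/s. 1 rpm = 0.10471976 rad/s, so 0.010517354 rad/s = 0.010517354 / 0.10471976 = 0.10043333 rpm ≈ 0.1004 rpm (4 s.f.).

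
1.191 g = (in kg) 0.001191. Check: 1 g = 0.001 kg, so 1.191 g = 1.191 * 0.001 = 0.001191 kg. Result: 0.001191 kg.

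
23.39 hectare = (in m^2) 2.339e+05. Check: 1 hectare = 10000 m^2, so 23.39 hectare = 23.39 * 10000 = 233900 m^2. Result: 233900 m^2 ≈ 2.339e+05 m^2 (4 s.f.).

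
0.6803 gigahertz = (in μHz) 1 gigahertz = 1e+09 Hz, so 0.6803 gigahertz = 0.6803 * 1e+09 = 6.803e+08 Hz. 1 μHz = 1e-06 Hz, so 6.803e+08 Hz = 6.803e+08 / 1e-06 = 6.803e+14 μHz. Final answer: 6.803e+14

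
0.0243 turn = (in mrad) 1 turn = 6.2831853 rad, so 0.0243 turn = 0.0243 * 6.2831853 = 0.1526814 rad. 1 mrad = 0.001 rad, so 0.1526814 rad = 0.1526814 / 0.001 = 152.6814 mrad ≈ 152.7 mrad (4 s.f.). Final answer: 152.7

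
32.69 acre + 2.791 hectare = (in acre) 39.59. Check: 1 acre = 4046.8564 m^2, so 32.69 acre = 32.69 * 4046.8564 = 132291.74 m^2. 1 hectare = 10000 m^2, so 2.791 hectare = 2.791 * 10000 = 27910 m^2. Sum: 132291.74 + 27910 = 160201.74 m^2. 1 acre = 4046.8564 m^2, so 160201.74 m^2 = 160201.74 / 4046.8564 = 39.586711 acre ≈ 39.59 acre (4 s.f.).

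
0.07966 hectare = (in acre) 0.1968. Check: 1 hectare = 10000 m^2, so 0.07966 hectare = 0.07966 * 10000 = 796.6 m^2. 1 acre = 4046.8564 m^2, so 796.6 m^2 = 796.6 / 4046.8564 = 0.19684415 acre ≈ 0.1968 acre (4 s.f.).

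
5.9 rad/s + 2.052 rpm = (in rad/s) 6.115. Check: 5.9 rad/s is already in rad/s. 1 rpm = 0.10471976 rad/s, so 2.052 rpm = 2.052 * 0.10471976 = 0.21488494 rad/s. Sum: 5.9 + 0.21488494 = 6.1148849 rad/s. Result: 6.1148849 rad/s ≈ 6.115 rad/s (4 s.f.).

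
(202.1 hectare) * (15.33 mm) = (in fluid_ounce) 1.048e+09. Check: 1 hectare = 10000 m^2, so 202.1 hectare = 202.1 * 10000 = 2021000 m^2. 1 mm = 0.001 m, so 15.33 mm = 15.33 * 0.001 = 0.01533 m. Combine: 2021000 m^2 * 0.01533 m = 30981.93 m^3. 1 fluid_ounce = 2.957353e-05 m^3, so 30981.93 m^3 = 30981.93 / 2.957353e-05 = 1.0476237e+09 fluid_ounce ≈ 1.048e+09 fluid_ounce (4 s.f.).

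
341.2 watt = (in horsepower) 341.2 watt = 341.2 W. 1 horsepower = 745.69987 W, so 341.2 W = 341.2 / 745.69987 = 0.45755674 horsepower ≈ 0.4576 horsepower (4 s.f.). Final answer: 0.4576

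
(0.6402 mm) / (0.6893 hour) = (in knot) 5.015e-07. Check: 1 mm = 0.001 m, so 0.6402 mm = 0.6402 * 0.001 = 0.0006402 m. 1 hour = 3600 s, so 0.6893 hour = 0.6893 * 3600 = 2481.48 s. Combine: 0.0006402 m / 2481.48 s = 2.579912e-07 m/s. 1 knot = 0.51444444 m/s, so 2.579912e-07 m/s = 2.579912e-07 / 0.51444444 = 5.0149477e-07 knot ≈ 5.015e-07 knot (4 s.f.).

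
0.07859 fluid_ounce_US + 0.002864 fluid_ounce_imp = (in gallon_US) 0.0006355. Check: 1 fluid_ounce_US = 2.957353e-05 m^3, so 0.07859 fluid_ounce_US = 0.07859 * 2.957353e-05 = 2.3241837e-06 m^3. 1 fluid_ounce_imp = 2.8413063e-05 m^3, so 0.002864 fluid_ounce_imp = 0.002864 * 2.8413063e-05 = 8.1375011e-08 m^3. Sum: 2.3241837e-06 + 8.1375011e-08 = 2.4055587e-06 m^3. 1 gallon_US = 0.0037854118 m^3, so 2.4055587e-06 m^3 = 2.4055587e-06 / 0.0037854118 = 0.00063548138 gallon_US ≈ 0.0006355 gallon_US (4 s.f.).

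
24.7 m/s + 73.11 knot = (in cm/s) 24.7 m/s is already in m/s. 1 knot = 0.51444444 m/s, so 73.11 knot = 73.11 * 0.51444444 = 37.611033 m/s. Sum: 24.7 + 37.611033 = 62.311033 m/s. 1 cm/s = 0.01 m/s, so 62.311033 m/s = 62.311033 / 0.01 = 6231.1033 cm/s ≈ 6231 cm/s (4 s.f.). Final answer: 6231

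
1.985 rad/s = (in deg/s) 1 deg/s = 0.017453293 rad/s, so 1.985 rad/s = 1.985 / 0.017453293 = 113.73212 deg/s ≈ 113.7 deg/s (4 s.f.). Final answer: 113.7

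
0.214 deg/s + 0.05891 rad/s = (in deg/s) 3.589. Check: 1 deg/s = 0.017453293 rad/s, so 0.214 deg/s = 0.214 * 0.017453293 = 0.0037350046 rad/s. 0.05891 rad/s is already in rad/s. Sum: 0.0037350046 + 0.05891 = 0.062645005 rad/s. 1 deg/s = 0.017453293 rad/s, so 0.062645005 rad/s = 0.062645005 / 0.017453293 = 3.5892944 deg/s ≈ 3.589 deg/s (4 s.f.).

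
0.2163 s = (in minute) 0.003605. Check: 1 minute = 60 s, so 0.2163 s = 0.2163 / 60 = 0.003605 minute.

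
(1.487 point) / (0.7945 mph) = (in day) 1 point = 0.00035277778 m, so 1.487 point = 1.487 * 0.00035277778 = 0.00052458056 m. 1 mph = 0.44704 m/s, so 0.7945 mph = 0.7945 * 0.44704 = 0.35517328 m/s. Combine: 0.00052458056 m / 0.35517328 m/s = 0.0014769708 s. 1 day = 86400 s, so 0.0014769708 s = 0.0014769708 / 86400 = 1.7094569e-08 day ≈ 1.709e-08 day (4 s.f.). Final answer: 1.709e-08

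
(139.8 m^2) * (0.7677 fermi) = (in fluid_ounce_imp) 3.777e-09. Check: 139.8 m^2 is already in m^2. 1 fermi = 1e-15 m, so 0.7677 fermi = 0.7677 * 1e-15 = 7.677e-16 m. Combine: 139.8 m^2 * 7.677e-16 m = 1.0732446e-13 m^3. 1 fluid_ounce_imp = 2.8413063e-05 m^3, so 1.0732446e-13 m^3 = 1.0732446e-13 / 2.8413063e-05 = 3.7772929e-09 fluid_ounce_imp ≈ 3.777e-09 fluid_ounce_imp (4 s.f.).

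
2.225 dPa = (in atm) 1 dPa = 0.1 Pa, so 2.225 dPa = 2.225 * 0.1 = 0.2225 Pa. 1 atm = 101325 Pa, so 0.2225 Pa = 0.2225 / 101325 = 2.1959043e-06 atm ≈ 2.196e-06 atm (4 s.f.). Final answer: 2.196e-06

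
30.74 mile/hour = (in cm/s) 1374. Check: 1 mile/hour = 0.44704 m/s, so 30.74 mile/hour = 30.74 * 0.44704 = 13.74201 m/s. 1 cm/s = 0.01 m/s, so 13.74201 m/s = 13.74201 / 0.01 = 1374.201 cm/s ≈ 1374 cm/s (4 s.f.).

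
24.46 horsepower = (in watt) 1 horsepower = 745.69987 W, so 24.46 horsepower = 24.46 * 745.69987 = 18239.819 W. 18239.819 W = 18239.819 watt ≈ 1.824e+04 watt (4 s.f.). Final answer: 1.824e+04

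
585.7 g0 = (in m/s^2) 5744. Check: 1 g0 = 9.80665 m/s^2, so 585.7 g0 = 585.7 * 9.80665 = 5743.7549 m/s^2. Result: 5743.7549 m/s^2 ≈ 5744 m/s^2 (4 s.f.).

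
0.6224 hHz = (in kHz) 1 hHz = 100 Hz, so 0.6224 hHz = 0.6224 * 100 = 62.24 Hz. 1 kHz = 1000 Hz, so 62.24 Hz = 62.24 / 1000 = 0.06224 kHz. Final answer: 0.06224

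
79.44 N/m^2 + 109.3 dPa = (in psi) 0.01311. Check: 79.44 N/m^2 = 79.44 Pa. 1 dPa = 0.1 Pa, so 109.3 dPa = 109.3 * 0.1 = 10.93 Pa. Sum: 79.44 + 10.93 = 90.37 Pa. 1 psi = 6894.7573 Pa, so 90.37 Pa = 90.37 / 6894.7573 = 0.01310706 psi ≈ 0.01311 psi (4 s.f.).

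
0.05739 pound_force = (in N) 1 pound_force = 4.4482216 N, so 0.05739 pound_force = 0.05739 * 4.4482216 = 0.25528344 N. Result: 0.25528344 N ≈ 0.2553 N (4 s.f.). Final answer: 0.2553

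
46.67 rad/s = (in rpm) 1 rpm = 0.10471976 rad/s, so 46.67 rad/s = 46.67 / 0.10471976 = 445.66567 rpm ≈ 445.7 rpm (4 s.f.). Final answer: 445.7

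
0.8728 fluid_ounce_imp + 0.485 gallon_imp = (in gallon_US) 1 fluid_ounce_imp = 2.8413063e-05 m^3, so 0.8728 fluid_ounce_imp = 0.8728 * 2.8413063e-05 = 2.4798921e-05 m^3. 1 gallon_imp = 0.00454609 m^3, so 0.485 gallon_imp = 0.485 * 0.00454609 = 0.0022048537 m^3. Sum: 2.4798921e-05 + 0.0022048537 = 0.0022296526 m^3. 1 gallon_US = 0.0037854118 m^3, so 0.0022296526 m^3 = 0.0022296526 / 0.0037854118 = 0.5890119 gallon_US ≈ 0.589 gallon_US (4 s.f.). Final answer: 0.589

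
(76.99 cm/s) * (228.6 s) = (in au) 1.176e-09. Check: 1 cm/s = 0.01 m/s, so 76.99 cm/s = 76.99 * 0.01 = 0.7699 m/s. 228.6 s is already in s. Combine: 0.7699 m/s * 228.6 s = 175.99914 m. 1 au = 1.4959787e+11 m, so 175.99914 m = 175.99914 / 1.4959787e+11 = 1.1764816e-09 au ≈ 1.176e-09 au (4 s.f.).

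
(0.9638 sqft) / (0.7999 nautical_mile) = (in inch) 1 sqft = 0.09290304 m^2, so 0.9638 sqft = 0.9638 * 0.09290304 = 0.08953995 m^2. 1 nautical_mile = 1852 m, so 0.7999 nautical_mile = 0.7999 * 1852 = 1481.4148 m. Combine: 0.08953995 m^2 / 1481.4148 m = 6.0442187e-05 m. 1 inch = 0.0254 m, so 6.0442187e-05 m = 6.0442187e-05 / 0.0254 = 0.0023796137 inch ≈ 0.00238 inch (4 s.f.). Final answer: 0.00238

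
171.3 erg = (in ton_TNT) 4.094e-15. Check: 1 erg = 1e-07 J, so 171.3 erg = 171.3 * 1e-07 = 1.713e-05 J. 1 ton_TNT = 4.184e+09 J, so 1.713e-05 J = 1.713e-05 / 4.184e+09 = 4.0941683e-15 ton_TNT ≈ 4.094e-15 ton_TNT (4 s.f.).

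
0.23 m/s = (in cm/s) 1 cm/s = 0.01 m/s, so 0.23 m/s = 0.23 / 0.01 = 23 cm/s. Final answer: 23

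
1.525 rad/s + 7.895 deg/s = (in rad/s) 1.525 rad/s is already in rad/s. 1 deg/s = 0.017453293 rad/s, so 7.895 deg/s = 7.895 * 0.017453293 = 0.13779374 rad/s. Sum: 1.525 + 0.13779374 = 1.6627937 rad/s. Result: 1.6627937 rad/s ≈ 1.663 rad/s (4 s.f.). Final answer: 1.663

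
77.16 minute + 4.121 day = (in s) 1 minute = 60 s, so 77.16 minute = 77.16 * 60 = 4629.6 s. 1 day = 86400 s, so 4.121 day = 4.121 * 86400 = 356054.4 s. Sum: 4629.6 + 356054.4 = 360684 s. Result: 360684 s ≈ 3.607e+05 s (4 s.f.). Final answer: 3.607e+05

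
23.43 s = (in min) 0.3905. Check: 1 min = 60 s, so 23.43 s = 23.43 / 60 = 0.3905 min.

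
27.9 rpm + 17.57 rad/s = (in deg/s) 1 rpm = 0.10471976 rad/s, so 27.9 rpm = 27.9 * 0.10471976 = 2.9216812 rad/s. 17.57 rad/s is already in rad/s. Sum: 2.9216812 + 17.57 = 20.491681 rad/s. 1 deg/s = 0.017453293 rad/s, so 20.491681 rad/s = 20.491681 / 0.017453293 = 1174.0868 deg/s ≈ 1174 deg/s (4 s.f.). Final answer: 1174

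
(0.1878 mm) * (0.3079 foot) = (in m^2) 1.762e-05. Check: 1 mm = 0.001 m, so 0.1878 mm = 0.1878 * 0.001 = 0.0001878 m. 1 foot = 0.3048 m, so 0.3079 foot = 0.3079 * 0.3048 = 0.09384792 m. Combine: 0.0001878 m * 0.09384792 m = 1.7624639e-05 m^2. Result: 1.7624639e-05 m^2 ≈ 1.762e-05 m^2 (4 s.f.).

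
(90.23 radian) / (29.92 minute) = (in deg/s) 90.23 radian = 90.23 rad. 1 minute = 60 s, so 29.92 minute = 29.92 * 60 = 1795.2 s. Combine: 90.23 rad / 1795.2 s = 0.050261809 rad/s. 1 deg/s = 0.017453293 rad/s, so 0.050261809 rad/s = 0.050261809 / 0.017453293 = 2.8797895 deg/s ≈ 2.88 deg/s (4 s.f.). Final answer: 2.88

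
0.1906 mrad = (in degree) 1 mrad = 0.001 rad, so 0.1906 mrad = 0.1906 * 0.001 = 0.0001906 rad. 1 degree = 0.017453293 rad, so 0.0001906 rad = 0.0001906 / 0.017453293 = 0.010920576 degree ≈ 0.01092 degree (4 s.f.). Final answer: 0.01092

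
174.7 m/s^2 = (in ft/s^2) 573.2. Check: 1 ft/s^2 = 0.3048 m/s^2, so 174.7 m/s^2 = 174.7 / 0.3048 = 573.16273 ft/s^2 ≈ 573.2 ft/s^2 (4 s.f.).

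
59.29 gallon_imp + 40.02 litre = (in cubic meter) 0.3096. Check: 1 gallon_imp = 0.00454609 m^3, so 59.29 gallon_imp = 59.29 * 0.00454609 = 0.26953768 m^3. 1 litre = 0.001 m^3, so 40.02 litre = 40.02 * 0.001 = 0.04002 m^3. Sum: 0.26953768 + 0.04002 = 0.30955768 m^3. 0.30955768 m^3 = 0.30955768 cubic meter ≈ 0.3096 cubic meter (4 s.f.).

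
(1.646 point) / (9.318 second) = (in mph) 1 point = 0.00035277778 m, so 1.646 point = 1.646 * 0.00035277778 = 0.00058067222 m. 9.318 second = 9.318 s. Combine: 0.00058067222 m / 9.318 s = 6.2317259e-05 m/s. 1 mph = 0.44704 m/s, so 6.2317259e-05 m/s = 6.2317259e-05 / 0.44704 = 0.00013939974 mph ≈ 0.0001394 mph (4 s.f.). Final answer: 0.0001394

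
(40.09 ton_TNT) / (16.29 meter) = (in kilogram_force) 1 ton_TNT = 4.184e+09 J, so 40.09 ton_TNT = 40.09 * 4.184e+09 = 1.6773656e+11 J. 16.29 meter = 16.29 m. Combine: 1.6773656e+11 J / 16.29 m = 1.0296904e+10 N. 1 kilogram_force = 9.80665 N, so 1.0296904e+10 N = 1.0296904e+10 / 9.80665 = 1.049992e+09 kilogram_force ≈ 1.05e+09 kilogram_force (4 s.f.). Final answer: 1.05e+09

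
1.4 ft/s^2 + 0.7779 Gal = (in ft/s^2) 1.426. Check: 1 ft/s^2 = 0.3048 m/s^2, so 1.4 ft/s^2 = 1.4 * 0.3048 = 0.42672 m/s^2. 1 Gal = 0.01 m/s^2, so 0.7779 Gal = 0.7779 * 0.01 = 0.007779 m/s^2. Sum: 0.42672 + 0.007779 = 0.434499 m/s^2. 1 ft/s^2 = 0.3048 m/s^2, so 0.434499 m/s^2 = 0.434499 / 0.3048 = 1.4255217 ft/s^2 ≈ 1.426 ft/s^2 (4 s.f.).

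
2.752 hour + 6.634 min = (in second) 1.031e+04. Check: 1 hour = 3600 s, so 2.752 hour = 2.752 * 3600 = 9907.2 s. 1 min = 60 s, so 6.634 min = 6.634 * 60 = 398.04 s. Sum: 9907.2 + 398.04 = 10305.24 s. 10305.24 s = 10305.24 second ≈ 1.031e+04 second (4 s.f.).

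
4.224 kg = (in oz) 1 oz = 0.028349523 kg, so 4.224 kg = 4.224 / 0.028349523 = 148.99722 oz ≈ 149 oz (4 s.f.). Final answer: 149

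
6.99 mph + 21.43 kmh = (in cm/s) 907.8. Check: 1 mph = 0.44704 m/s, so 6.99 mph = 6.99 * 0.44704 = 3.1248096 m/s. 1 kmh = 0.27777778 m/s, so 21.43 kmh = 21.43 * 0.27777778 = 5.9527778 m/s. Sum: 3.1248096 + 5.9527778 = 9.0775874 m/s. 1 cm/s = 0.01 m/s, so 9.0775874 m/s = 9.0775874 / 0.01 = 907.75874 cm/s ≈ 907.8 cm/s (4 s.f.).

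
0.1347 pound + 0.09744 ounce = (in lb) 0.1408. Check: 1 pound = 0.45359237 kg, so 0.1347 pound = 0.1347 * 0.45359237 = 0.061098892 kg. 1 ounce = 0.028349523 kg, so 0.09744 ounce = 0.09744 * 0.028349523 = 0.0027623775 kg. Sum: 0.061098892 + 0.0027623775 = 0.06386127 kg. 1 lb = 0.45359237 kg, so 0.06386127 kg = 0.06386127 / 0.45359237 = 0.14079 lb ≈ 0.1408 lb (4 s.f.).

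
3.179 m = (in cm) 317.9. Check: 1 cm = 0.01 m, so 3.179 m = 3.179 / 0.01 = 317.9 cm.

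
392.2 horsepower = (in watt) 1 horsepower = 745.69987 W, so 392.2 horsepower = 392.2 * 745.69987 = 292463.49 W. 292463.49 W = 292463.49 watt ≈ 2.925e+05 watt (4 s.f.). Final answer: 2.925e+05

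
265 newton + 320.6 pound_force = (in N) 1691. Check: 265 newton = 265 N. 1 pound_force = 4.4482216 N, so 320.6 pound_force = 320.6 * 4.4482216 = 1426.0998 N. Sum: 265 + 1426.0998 = 1691.0998 N. Result: 1691.0998 N ≈ 1691 N (4 s.f.).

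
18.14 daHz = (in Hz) 181.4. Check: 1 daHz = 10 Hz, so 18.14 daHz = 18.14 * 10 = 181.4 Hz. Result: 181.4 Hz.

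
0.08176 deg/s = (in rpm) 0.01363. Check: 1 deg/s = 0.017453293 rad/s, so 0.08176 deg/s = 0.08176 * 0.017453293 = 0.0014269812 rad/s. 1 rpm = 0.10471976 rad/s, so 0.0014269812 rad/s = 0.0014269812 / 0.10471976 = 0.013626667 rpm ≈ 0.01363 rpm (4 s.f.).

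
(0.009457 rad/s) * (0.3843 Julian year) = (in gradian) 7.301e+06. Check: 0.009457 rad/s is already in rad/s. 1 Julian year = 31557600 s, so 0.3843 Julian year = 0.3843 * 31557600 = 12127586 s. Combine: 0.009457 rad/s * 12127586 s = 114690.58 rad. 1 gradian = 0.015707963 rad, so 114690.58 rad = 114690.58 / 0.015707963 = 7301429 gradian ≈ 7.301e+06 gradian (4 s.f.).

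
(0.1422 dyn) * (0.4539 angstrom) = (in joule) 1 dyn = 1e-05 N, so 0.1422 dyn = 0.1422 * 1e-05 = 1.422e-06 N. 1 angstrom = 1e-10 m, so 0.4539 angstrom = 0.4539 * 1e-10 = 4.539e-11 m. Combine: 1.422e-06 N * 4.539e-11 m = 6.454458e-17 J. 6.454458e-17 J = 6.454458e-17 joule ≈ 6.454e-17 joule (4 s.f.). Final answer: 6.454e-17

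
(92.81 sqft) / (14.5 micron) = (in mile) 369.5. Check: 1 sqft = 0.09290304 m^2, so 92.81 sqft = 92.81 * 0.09290304 = 8.6223311 m^2. 1 micron = 1e-06 m, so 14.5 micron = 14.5 * 1e-06 = 1.45e-05 m. Combine: 8.6223311 m^2 / 1.45e-05 m = 594643.53 m. 1 mile = 1609.344 m, so 594643.53 m = 594643.53 / 1609.344 = 369.49436 mile ≈ 369.5 mile (4 s.f.).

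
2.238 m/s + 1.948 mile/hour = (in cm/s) 310.9. Check: 2.238 m/s is already in m/s. 1 mile/hour = 0.44704 m/s, so 1.948 mile/hour = 1.948 * 0.44704 = 0.87083392 m/s. Sum: 2.238 + 0.87083392 = 3.1088339 m/s. 1 cm/s = 0.01 m/s, so 3.1088339 m/s = 3.1088339 / 0.01 = 310.88339 cm/s ≈ 310.9 cm/s (4 s.f.).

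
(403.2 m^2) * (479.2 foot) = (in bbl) 3.704e+05. Check: 403.2 m^2 is already in m^2. 1 foot = 0.3048 m, so 479.2 foot = 479.2 * 0.3048 = 146.06016 m. Combine: 403.2 m^2 * 146.06016 m = 58891.457 m^3. 1 bbl = 0.15898729 m^3, so 58891.457 m^3 = 58891.457 / 0.15898729 = 370416.12 bbl ≈ 3.704e+05 bbl (4 s.f.).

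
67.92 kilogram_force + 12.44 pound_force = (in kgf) 1 kilogram_force = 9.80665 N, so 67.92 kilogram_force = 67.92 * 9.80665 = 666.06767 N. 1 pound_force = 4.4482216 N, so 12.44 pound_force = 12.44 * 4.4482216 = 55.335877 N. Sum: 666.06767 + 55.335877 = 721.40354 N. 1 kgf = 9.80665 N, so 721.40354 N = 721.40354 / 9.80665 = 73.562689 kgf ≈ 73.56 kgf (4 s.f.). Final answer: 73.56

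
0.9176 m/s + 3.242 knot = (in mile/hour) 0.9176 m/s is already in m/s. 1 knot = 0.51444444 m/s, so 3.242 knot = 3.242 * 0.51444444 = 1.6678289 m/s. Sum: 0.9176 + 1.6678289 = 2.5854289 m/s. 1 mile/hour = 0.44704 m/s, so 2.5854289 m/s = 2.5854289 / 0.44704 = 5.7834397 mile/hour ≈ 5.783 mile/hour (4 s.f.). Final answer: 5.783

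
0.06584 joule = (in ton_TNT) 1.574e-11. Check: 0.06584 joule = 0.06584 J. 1 ton_TNT = 4.184e+09 J, so 0.06584 J = 0.06584 / 4.184e+09 = 1.5736138e-11 ton_TNT ≈ 1.574e-11 ton_TNT (4 s.f.).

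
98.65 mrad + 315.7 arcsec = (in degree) 1 mrad = 0.001 rad, so 98.65 mrad = 98.65 * 0.001 = 0.09865 rad. 1 arcsec = 4.8481368e-06 rad, so 315.7 arcsec = 315.7 * 4.8481368e-06 = 0.0015305568 rad. Sum: 0.09865 + 0.0015305568 = 0.10018056 rad. 1 degree = 0.017453293 rad, so 0.10018056 rad = 0.10018056 / 0.017453293 = 5.7399231 degree ≈ 5.74 degree (4 s.f.). Final answer: 5.74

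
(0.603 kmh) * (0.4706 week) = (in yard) 5.214e+04. Check: 1 kmh = 0.27777778 m/s, so 0.603 kmh = 0.603 * 0.27777778 = 0.1675 m/s. 1 week = 604800 s, so 0.4706 week = 0.4706 * 604800 = 284618.88 s. Combine: 0.1675 m/s * 284618.88 s = 47673.662 m. 1 yard = 0.9144 m, so 47673.662 m = 47673.662 / 0.9144 = 52136.551 yard ≈ 5.214e+04 yard (4 s.f.).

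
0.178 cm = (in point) 5.046. Check: 1 cm = 0.01 m, so 0.178 cm = 0.178 * 0.01 = 0.00178 m. 1 point = 0.00035277778 m, so 0.00178 m = 0.00178 / 0.00035277778 = 5.0456693 point ≈ 5.046 point (4 s.f.).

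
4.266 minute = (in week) 0.0004232. Check: 1 minute = 60 s, so 4.266 minute = 4.266 * 60 = 255.96 s. 1 week = 604800 s, so 255.96 s = 255.96 / 604800 = 0.00042321429 week ≈ 0.0004232 week (4 s.f.).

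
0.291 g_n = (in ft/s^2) 9.363. Check: 1 g_n = 9.80665 m/s^2, so 0.291 g_n = 0.291 * 9.80665 = 2.8537351 m/s^2. 1 ft/s^2 = 0.3048 m/s^2, so 2.8537351 m/s^2 = 2.8537351 / 0.3048 = 9.3626481 ft/s^2 ≈ 9.363 ft/s^2 (4 s.f.).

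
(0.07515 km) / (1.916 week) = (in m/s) 1 km = 1000 m, so 0.07515 km = 0.07515 * 1000 = 75.15 m. 1 week = 604800 s, so 1.916 week = 1.916 * 604800 = 1158796.8 s. Combine: 75.15 m / 1158796.8 s = 6.485175e-05 m/s. Result: 6.485175e-05 m/s ≈ 6.485e-05 m/s (4 s.f.). Final answer: 6.485e-05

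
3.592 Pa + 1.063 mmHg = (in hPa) 1.453. Check: 3.592 Pa is already in Pa. 1 mmHg = 133.32237 Pa, so 1.063 mmHg = 1.063 * 133.32237 = 141.72168 Pa. Sum: 3.592 + 141.72168 = 145.31368 Pa. 1 hPa = 100 Pa, so 145.31368 Pa = 145.31368 / 100 = 1.4531368 hPa ≈ 1.453 hPa (4 s.f.).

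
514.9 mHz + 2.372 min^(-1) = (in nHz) 5.544e+08. Check: 1 mHz = 0.001 Hz, so 514.9 mHz = 514.9 * 0.001 = 0.5149 Hz. 1 min^(-1) = 0.016666667 Hz, so 2.372 min^(-1) = 2.372 * 0.016666667 = 0.039533333 Hz. Sum: 0.5149 + 0.039533333 = 0.55443333 Hz. 1 nHz = 1e-09 Hz, so 0.55443333 Hz = 0.55443333 / 1e-09 = 5.5443333e+08 nHz ≈ 5.544e+08 nHz (4 s.f.).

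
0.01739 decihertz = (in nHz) 1 decihertz = 0.1 Hz, so 0.01739 decihertz = 0.01739 * 0.1 = 0.001739 Hz. 1 nHz = 1e-09 Hz, so 0.001739 Hz = 0.001739 / 1e-09 = 1739000 nHz ≈ 1.739e+06 nHz (4 s.f.). Final answer: 1.739e+06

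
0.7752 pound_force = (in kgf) 1 pound_force = 4.4482216 N, so 0.7752 pound_force = 0.7752 * 4.4482216 = 3.4482614 N. 1 kgf = 9.80665 N, so 3.4482614 N = 3.4482614 / 9.80665 = 0.35162481 kgf ≈ 0.3516 kgf (4 s.f.). Final answer: 0.3516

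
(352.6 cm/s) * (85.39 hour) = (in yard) 1 cm/s = 0.01 m/s, so 352.6 cm/s = 352.6 * 0.01 = 3.526 m/s. 1 hour = 3600 s, so 85.39 hour = 85.39 * 3600 = 307404 s. Combine: 3.526 m/s * 307404 s = 1083906.5 m. 1 yard = 0.9144 m, so 1083906.5 m = 1083906.5 / 0.9144 = 1185374.6 yard ≈ 1.185e+06 yard (4 s.f.). Final answer: 1.185e+06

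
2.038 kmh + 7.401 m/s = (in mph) 1 kmh = 0.27777778 m/s, so 2.038 kmh = 2.038 * 0.27777778 = 0.56611111 m/s. 7.401 m/s is already in m/s. Sum: 0.56611111 + 7.401 = 7.9671111 m/s. 1 mph = 0.44704 m/s, so 7.9671111 m/s = 7.9671111 / 0.44704 = 17.82192 mph ≈ 17.82 mph (4 s.f.). Final answer: 17.82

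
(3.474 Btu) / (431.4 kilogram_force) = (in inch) 1 Btu = 1055.0559 J, so 3.474 Btu = 3.474 * 1055.0559 = 3665.264 J. 1 kilogram_force = 9.80665 N, so 431.4 kilogram_force = 431.4 * 9.80665 = 4230.5888 N. Combine: 3665.264 J / 4230.5888 N = 0.86637208 m. 1 inch = 0.0254 m, so 0.86637208 m = 0.86637208 / 0.0254 = 34.109137 inch ≈ 34.11 inch (4 s.f.). Final answer: 34.11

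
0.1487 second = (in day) 0.1487 second = 0.1487 s. 1 day = 86400 s, so 0.1487 s = 0.1487 / 86400 = 1.7210648e-06 day ≈ 1.721e-06 day (4 s.f.). Final answer: 1.721e-06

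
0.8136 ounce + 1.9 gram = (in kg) 0.02497. Check: 1 ounce = 0.028349523 kg, so 0.8136 ounce = 0.8136 * 0.028349523 = 0.023065172 kg. 1 gram = 0.001 kg, so 1.9 gram = 1.9 * 0.001 = 0.0019 kg. Sum: 0.023065172 + 0.0019 = 0.024965172 kg. Result: 0.024965172 kg ≈ 0.02497 kg (4 s.f.).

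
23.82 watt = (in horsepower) 0.03194. Check: 23.82 watt = 23.82 W. 1 horsepower = 745.69987 W, so 23.82 W = 23.82 / 745.69987 = 0.031943146 horsepower ≈ 0.03194 horsepower (4 s.f.).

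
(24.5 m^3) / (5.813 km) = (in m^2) 0.004215. Check: 24.5 m^3 is already in m^3. 1 km = 1000 m, so 5.813 km = 5.813 * 1000 = 5813 m. Combine: 24.5 m^3 / 5813 m = 0.0042146912 m^2. Result: 0.0042146912 m^2 ≈ 0.004215 m^2 (4 s.f.).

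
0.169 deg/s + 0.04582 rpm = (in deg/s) 0.4439. Check: 1 deg/s = 0.017453293 rad/s, so 0.169 deg/s = 0.169 * 0.017453293 = 0.0029496064 rad/s. 1 rpm = 0.10471976 rad/s, so 0.04582 rpm = 0.04582 * 0.10471976 = 0.0047982592 rad/s. Sum: 0.0029496064 + 0.0047982592 = 0.0077478656 rad/s. 1 deg/s = 0.017453293 rad/s, so 0.0077478656 rad/s = 0.0077478656 / 0.017453293 = 0.44392 deg/s ≈ 0.4439 deg/s (4 s.f.).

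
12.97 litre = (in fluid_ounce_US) 1 litre = 0.001 m^3, so 12.97 litre = 12.97 * 0.001 = 0.01297 m^3. 1 fluid_ounce_US = 2.957353e-05 m^3, so 0.01297 m^3 = 0.01297 / 2.957353e-05 = 438.56787 fluid_ounce_US ≈ 438.6 fluid_ounce_US (4 s.f.). Final answer: 438.6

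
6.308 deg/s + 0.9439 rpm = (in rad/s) 0.2089. Check: 1 deg/s = 0.017453293 rad/s, so 6.308 deg/s = 6.308 * 0.017453293 = 0.11009537 rad/s. 1 rpm = 0.10471976 rad/s, so 0.9439 rpm = 0.9439 * 0.10471976 = 0.098844977 rad/s. Sum: 0.11009537 + 0.098844977 = 0.20894035 rad/s. Result: 0.20894035 rad/s ≈ 0.2089 rad/s (4 s.f.).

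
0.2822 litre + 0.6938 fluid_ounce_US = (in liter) 0.3027. Check: 1 litre = 0.001 m^3, so 0.2822 litre = 0.2822 * 0.001 = 0.0002822 m^3. 1 fluid_ounce_US = 2.957353e-05 m^3, so 0.6938 fluid_ounce_US = 0.6938 * 2.957353e-05 = 2.0518115e-05 m^3. Sum: 0.0002822 + 2.0518115e-05 = 0.00030271811 m^3. 1 liter = 0.001 m^3, so 0.00030271811 m^3 = 0.00030271811 / 0.001 = 0.30271811 liter ≈ 0.3027 liter (4 s.f.).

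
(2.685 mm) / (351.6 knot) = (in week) 2.454e-11. Check: 1 mm = 0.001 m, so 2.685 mm = 2.685 * 0.001 = 0.002685 m. 1 knot = 0.51444444 m/s, so 351.6 knot = 351.6 * 0.51444444 = 180.87867 m/s. Combine: 0.002685 m / 180.87867 m/s = 1.4844205e-05 s. 1 week = 604800 s, so 1.4844205e-05 s = 1.4844205e-05 / 604800 = 2.454399e-11 week ≈ 2.454e-11 week (4 s.f.).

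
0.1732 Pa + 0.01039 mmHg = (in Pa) 1.558. Check: 0.1732 Pa is already in Pa. 1 mmHg = 133.32237 Pa, so 0.01039 mmHg = 0.01039 * 133.32237 = 1.3852194 Pa. Sum: 0.1732 + 1.3852194 = 1.5584194 Pa. Result: 1.5584194 Pa ≈ 1.558 Pa (4 s.f.).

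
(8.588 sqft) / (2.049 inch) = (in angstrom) 1 sqft = 0.09290304 m^2, so 8.588 sqft = 8.588 * 0.09290304 = 0.79785131 m^2. 1 inch = 0.0254 m, so 2.049 inch = 2.049 * 0.0254 = 0.0520446 m. Combine: 0.79785131 m^2 / 0.0520446 m = 15.330146 m. 1 angstrom = 1e-10 m, so 15.330146 m = 15.330146 / 1e-10 = 1.5330146e+11 angstrom ≈ 1.533e+11 angstrom (4 s.f.). Final answer: 1.533e+11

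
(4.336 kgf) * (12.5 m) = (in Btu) 0.5038. Check: 1 kgf = 9.80665 N, so 4.336 kgf = 4.336 * 9.80665 = 42.521634 N. 12.5 m is already in m. Combine: 42.521634 N * 12.5 m = 531.52043 J. 1 Btu = 1055.0559 J, so 531.52043 J = 531.52043 / 1055.0559 = 0.50378416 Btu ≈ 0.5038 Btu (4 s.f.).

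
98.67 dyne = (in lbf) 0.0002218. Check: 1 dyne = 1e-05 N, so 98.67 dyne = 98.67 * 1e-05 = 0.0009867 N. 1 lbf = 4.4482216 N, so 0.0009867 N = 0.0009867 / 4.4482216 = 0.00022181898 lbf ≈ 0.0002218 lbf (4 s.f.).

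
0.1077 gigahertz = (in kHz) 1 gigahertz = 1e+09 Hz, so 0.1077 gigahertz = 0.1077 * 1e+09 = 1.077e+08 Hz. 1 kHz = 1000 Hz, so 1.077e+08 Hz = 1.077e+08 / 1000 = 107700 kHz ≈ 1.077e+05 kHz (4 s.f.). Final answer: 1.077e+05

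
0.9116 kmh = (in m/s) 1 kmh = 0.27777778 m/s, so 0.9116 kmh = 0.9116 * 0.27777778 = 0.25322222 m/s. Result: 0.25322222 m/s ≈ 0.2532 m/s (4 s.f.). Final answer: 0.2532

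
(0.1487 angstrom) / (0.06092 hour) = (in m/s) 6.78e-14. Check: 1 angstrom = 1e-10 m, so 0.1487 angstrom = 0.1487 * 1e-10 = 1.487e-11 m. 1 hour = 3600 s, so 0.06092 hour = 0.06092 * 3600 = 219.312 s. Combine: 1.487e-11 m / 219.312 s = 6.7802947e-14 m/s. Result: 6.7802947e-14 m/s ≈ 6.78e-14 m/s (4 s.f.).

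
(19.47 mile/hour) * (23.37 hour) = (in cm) 1 mile/hour = 0.44704 m/s, so 19.47 mile/hour = 19.47 * 0.44704 = 8.7038688 m/s. 1 hour = 3600 s, so 23.37 hour = 23.37 * 3600 = 84132 s. Combine: 8.7038688 m/s * 84132 s = 732273.89 m. 1 cm = 0.01 m, so 732273.89 m = 732273.89 / 0.01 = 73227389 cm ≈ 7.323e+07 cm (4 s.f.). Final answer: 7.323e+07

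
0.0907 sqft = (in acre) 1 sqft = 0.09290304 m^2, so 0.0907 sqft = 0.0907 * 0.09290304 = 0.0084263057 m^2. 1 acre = 4046.8564 m^2, so 0.0084263057 m^2 = 0.0084263057 / 4046.8564 = 2.0821855e-06 acre ≈ 2.082e-06 acre (4 s.f.). Final answer: 2.082e-06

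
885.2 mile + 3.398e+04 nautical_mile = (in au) 0.0004302. Check: 1 mile = 1609.344 m, so 885.2 mile = 885.2 * 1609.344 = 1424591.3 m. 1 nautical_mile = 1852 m, so 3.398e+04 nautical_mile = 3.398e+04 * 1852 = 62930960 m. Sum: 1424591.3 + 62930960 = 64355551 m. 1 au = 1.4959787e+11 m, so 64355551 m = 64355551 / 1.4959787e+11 = 0.00043019029 au ≈ 0.0004302 au (4 s.f.).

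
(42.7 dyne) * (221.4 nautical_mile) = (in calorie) 41.85. Check: 1 dyne = 1e-05 N, so 42.7 dyne = 42.7 * 1e-05 = 0.000427 N. 1 nautical_mile = 1852 m, so 221.4 nautical_mile = 221.4 * 1852 = 410032.8 m. Combine: 0.000427 N * 410032.8 m = 175.08401 J. 1 calorie = 4.184 J, so 175.08401 J = 175.08401 / 4.184 = 41.846082 calorie ≈ 41.85 calorie (4 s.f.).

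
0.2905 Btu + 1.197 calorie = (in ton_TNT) 1 Btu = 1055.0559 J, so 0.2905 Btu = 0.2905 * 1055.0559 = 306.49373 J. 1 calorie = 4.184 J, so 1.197 calorie = 1.197 * 4.184 = 5.008248 J. Sum: 306.49373 + 5.008248 = 311.50197 J. 1 ton_TNT = 4.184e+09 J, so 311.50197 J = 311.50197 / 4.184e+09 = 7.4450758e-08 ton_TNT ≈ 7.445e-08 ton_TNT (4 s.f.). Final answer: 7.445e-08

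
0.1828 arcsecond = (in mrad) 1 arcsecond = 4.8481368e-06 rad, so 0.1828 arcsecond = 0.1828 * 4.8481368e-06 = 8.8623941e-07 rad. 1 mrad = 0.001 rad, so 8.8623941e-07 rad = 8.8623941e-07 / 0.001 = 0.00088623941 mrad ≈ 0.0008862 mrad (4 s.f.). Final answer: 0.0008862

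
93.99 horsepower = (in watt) 7.009e+04. Check: 1 horsepower = 745.69987 W, so 93.99 horsepower = 93.99 * 745.69987 = 70088.331 W. 70088.331 W = 70088.331 watt ≈ 7.009e+04 watt (4 s.f.).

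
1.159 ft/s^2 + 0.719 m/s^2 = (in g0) 0.1093. Check: 1 ft/s^2 = 0.3048 m/s^2, so 1.159 ft/s^2 = 1.159 * 0.3048 = 0.3532632 m/s^2. 0.719 m/s^2 is already in m/s^2. Sum: 0.3532632 + 0.719 = 1.0722632 m/s^2. 1 g0 = 9.80665 m/s^2, so 1.0722632 m/s^2 = 1.0722632 / 9.80665 = 0.10934042 g0 ≈ 0.1093 g0 (4 s.f.).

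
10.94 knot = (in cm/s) 1 knot = 0.51444444 m/s, so 10.94 knot = 10.94 * 0.51444444 = 5.6280222 m/s. 1 cm/s = 0.01 m/s, so 5.6280222 m/s = 5.6280222 / 0.01 = 562.80222 cm/s ≈ 562.8 cm/s (4 s.f.). Final answer: 562.8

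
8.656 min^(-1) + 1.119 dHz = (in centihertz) 1 min^(-1) = 0.016666667 Hz, so 8.656 min^(-1) = 8.656 * 0.016666667 = 0.14426667 Hz. 1 dHz = 0.1 Hz, so 1.119 dHz = 1.119 * 0.1 = 0.1119 Hz. Sum: 0.14426667 + 0.1119 = 0.25616667 Hz. 1 centihertz = 0.01 Hz, so 0.25616667 Hz = 0.25616667 / 0.01 = 25.616667 centihertz ≈ 25.62 centihertz (4 s.f.). Final answer: 25.62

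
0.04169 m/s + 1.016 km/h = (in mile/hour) 0.7246. Check: 0.04169 m/s is already in m/s. 1 km/h = 0.27777778 m/s, so 1.016 km/h = 1.016 * 0.27777778 = 0.28222222 m/s. Sum: 0.04169 + 0.28222222 = 0.32391222 m/s. 1 mile/hour = 0.44704 m/s, so 0.32391222 m/s = 0.32391222 / 0.44704 = 0.72457101 mile/hour ≈ 0.7246 mile/hour (4 s.f.).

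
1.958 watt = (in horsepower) 1.958 watt = 1.958 W. 1 horsepower = 745.69987 W, so 1.958 W = 1.958 / 745.69987 = 0.0026257213 horsepower ≈ 0.002626 horsepower (4 s.f.). Final answer: 0.002626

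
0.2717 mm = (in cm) 0.02717. Check: 1 mm = 0.001 m, so 0.2717 mm = 0.2717 * 0.001 = 0.0002717 m. 1 cm = 0.01 m, so 0.0002717 m = 0.0002717 / 0.01 = 0.02717 cm.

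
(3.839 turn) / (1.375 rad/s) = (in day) 0.000203. Check: 1 turn = 6.2831853 rad, so 3.839 turn = 3.839 * 6.2831853 = 24.121148 rad. 1.375 rad/s is already in rad/s. Combine: 24.121148 rad / 1.375 rad/s = 17.542653 s. 1 day = 86400 s, so 17.542653 s = 17.542653 / 86400 = 0.00020303997 day ≈ 0.000203 day (4 s.f.).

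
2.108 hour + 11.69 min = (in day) 0.09595. Check: 1 hour = 3600 s, so 2.108 hour = 2.108 * 3600 = 7588.8 s. 1 min = 60 s, so 11.69 min = 11.69 * 60 = 701.4 s. Sum: 7588.8 + 701.4 = 8290.2 s. 1 day = 86400 s, so 8290.2 s = 8290.2 / 86400 = 0.095951389 day ≈ 0.09595 day (4 s.f.).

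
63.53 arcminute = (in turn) 0.002941. Check: 1 arcminute = 0.00029088821 rad, so 63.53 arcminute = 63.53 * 0.00029088821 = 0.018480128 rad. 1 turn = 6.2831853 rad, so 0.018480128 rad = 0.018480128 / 6.2831853 = 0.0029412037 turn ≈ 0.002941 turn (4 s.f.).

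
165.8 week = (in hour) 1 week = 604800 s, so 165.8 week = 165.8 * 604800 = 1.0027584e+08 s. 1 hour = 3600 s, so 1.0027584e+08 s = 1.0027584e+08 / 3600 = 27854.4 hour ≈ 2.785e+04 hour (4 s.f.). Final answer: 2.785e+04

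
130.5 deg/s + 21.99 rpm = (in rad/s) 1 deg/s = 0.017453293 rad/s, so 130.5 deg/s = 130.5 * 0.017453293 = 2.2776547 rad/s. 1 rpm = 0.10471976 rad/s, so 21.99 rpm = 21.99 * 0.10471976 = 2.3027874 rad/s. Sum: 2.2776547 + 2.3027874 = 4.5804421 rad/s. Result: 4.5804421 rad/s ≈ 4.58 rad/s (4 s.f.). Final answer: 4.58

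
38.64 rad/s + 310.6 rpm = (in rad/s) 38.64 rad/s is already in rad/s. 1 rpm = 0.10471976 rad/s, so 310.6 rpm = 310.6 * 0.10471976 = 32.525956 rad/s. Sum: 38.64 + 32.525956 = 71.165956 rad/s. Result: 71.165956 rad/s ≈ 71.17 rad/s (4 s.f.). Final answer: 71.17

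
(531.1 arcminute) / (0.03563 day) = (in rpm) 1 arcminute = 0.00029088821 rad, so 531.1 arcminute = 531.1 * 0.00029088821 = 0.15449073 rad. 1 day = 86400 s, so 0.03563 day = 0.03563 * 86400 = 3078.432 s. Combine: 0.15449073 rad / 3078.432 s = 5.0184876e-05 rad/s. 1 rpm = 0.10471976 rad/s, so 5.0184876e-05 rad/s = 5.0184876e-05 / 0.10471976 = 0.00047923026 rpm ≈ 0.0004792 rpm (4 s.f.). Final answer: 0.0004792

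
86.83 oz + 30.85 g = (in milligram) 1 oz = 0.028349523 kg, so 86.83 oz = 86.83 * 0.028349523 = 2.4615891 kg. 1 g = 0.001 kg, so 30.85 g = 30.85 * 0.001 = 0.03085 kg. Sum: 2.4615891 + 0.03085 = 2.4924391 kg. 1 milligram = 1e-06 kg, so 2.4924391 kg = 2.4924391 / 1e-06 = 2492439.1 milligram ≈ 2.492e+06 milligram (4 s.f.). Final answer: 2.492e+06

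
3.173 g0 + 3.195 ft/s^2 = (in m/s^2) 32.09. Check: 1 g0 = 9.80665 m/s^2, so 3.173 g0 = 3.173 * 9.80665 = 31.1165 m/s^2. 1 ft/s^2 = 0.3048 m/s^2, so 3.195 ft/s^2 = 3.195 * 0.3048 = 0.973836 m/s^2. Sum: 31.1165 + 0.973836 = 32.090336 m/s^2. Result: 32.090336 m/s^2 ≈ 32.09 m/s^2 (4 s.f.).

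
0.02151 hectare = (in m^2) 215.1. Check: 1 hectare = 10000 m^2, so 0.02151 hectare = 0.02151 * 10000 = 215.1 m^2. Result: 215.1 m^2.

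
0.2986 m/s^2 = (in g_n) 1 g_n = 9.80665 m/s^2, so 0.2986 m/s^2 = 0.2986 / 9.80665 = 0.030448726 g_n ≈ 0.03045 g_n (4 s.f.). Final answer: 0.03045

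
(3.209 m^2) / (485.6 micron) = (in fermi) 6.608e+18. Check: 3.209 m^2 is already in m^2. 1 micron = 1e-06 m, so 485.6 micron = 485.6 * 1e-06 = 0.0004856 m. Combine: 3.209 m^2 / 0.0004856 m = 6608.3196 m. 1 fermi = 1e-15 m, so 6608.3196 m = 6608.3196 / 1e-15 = 6.6083196e+18 fermi ≈ 6.608e+18 fermi (4 s.f.).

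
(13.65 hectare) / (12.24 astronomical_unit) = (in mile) 4.632e-11. Check: 1 hectare = 10000 m^2, so 13.65 hectare = 13.65 * 10000 = 136500 m^2. 1 astronomical_unit = 1.4959787e+11 m, so 12.24 astronomical_unit = 12.24 * 1.4959787e+11 = 1.8310779e+12 m. Combine: 136500 m^2 / 1.8310779e+12 m = 7.4546253e-08 m. 1 mile = 1609.344 m, so 7.4546253e-08 m = 7.4546253e-08 / 1609.344 = 4.6320894e-11 mile ≈ 4.632e-11 mile (4 s.f.).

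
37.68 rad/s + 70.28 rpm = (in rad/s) 45.04. Check: 37.68 rad/s is already in rad/s. 1 rpm = 0.10471976 rad/s, so 70.28 rpm = 70.28 * 0.10471976 = 7.3597044 rad/s. Sum: 37.68 + 7.3597044 = 45.039704 rad/s. Result: 45.039704 rad/s ≈ 45.04 rad/s (4 s.f.).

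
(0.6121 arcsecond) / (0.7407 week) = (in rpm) 1 arcsecond = 4.8481368e-06 rad, so 0.6121 arcsecond = 0.6121 * 4.8481368e-06 = 2.9675445e-06 rad. 1 week = 604800 s, so 0.7407 week = 0.7407 * 604800 = 447975.36 s. Combine: 2.9675445e-06 rad / 447975.36 s = 6.6243477e-12 rad/s. 1 rpm = 0.10471976 rad/s, so 6.6243477e-12 rad/s = 6.6243477e-12 / 0.10471976 = 6.3257861e-11 rpm ≈ 6.326e-11 rpm (4 s.f.). Final answer: 6.326e-11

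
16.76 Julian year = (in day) 1 Julian year = 31557600 s, so 16.76 Julian year = 16.76 * 31557600 = 5.2890538e+08 s. 1 day = 86400 s, so 5.2890538e+08 s = 5.2890538e+08 / 86400 = 6121.59 day ≈ 6122 day (4 s.f.). Final answer: 6122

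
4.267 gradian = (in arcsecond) 1.383e+04. Check: 1 gradian = 0.015707963 rad, so 4.267 gradian = 4.267 * 0.015707963 = 0.067025879 rad. 1 arcsecond = 4.8481368e-06 rad, so 0.067025879 rad = 0.067025879 / 4.8481368e-06 = 13825.08 arcsecond ≈ 1.383e+04 arcsecond (4 s.f.).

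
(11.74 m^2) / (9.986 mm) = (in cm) 11.74 m^2 is already in m^2. 1 mm = 0.001 m, so 9.986 mm = 9.986 * 0.001 = 0.009986 m. Combine: 11.74 m^2 / 0.009986 m = 1175.6459 m. 1 cm = 0.01 m, so 1175.6459 m = 1175.6459 / 0.01 = 117564.59 cm ≈ 1.176e+05 cm (4 s.f.). Final answer: 1.176e+05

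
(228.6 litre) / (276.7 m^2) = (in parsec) 1 litre = 0.001 m^3, so 228.6 litre = 228.6 * 0.001 = 0.2286 m^3. 276.7 m^2 is already in m^2. Combine: 0.2286 m^3 / 276.7 m^2 = 0.00082616552 m. 1 parsec = 3.0856776e+16 m, so 0.00082616552 m = 0.00082616552 / 3.0856776e+16 = 2.6774201e-20 parsec ≈ 2.677e-20 parsec (4 s.f.). Final answer: 2.677e-20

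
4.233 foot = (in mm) 1 foot = 0.3048 m, so 4.233 foot = 4.233 * 0.3048 = 1.2902184 m. 1 mm = 0.001 m, so 1.2902184 m = 1.2902184 / 0.001 = 1290.2184 mm ≈ 1290 mm (4 s.f.). Final answer: 1290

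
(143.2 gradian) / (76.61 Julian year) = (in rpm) 1 gradian = 0.015707963 rad, so 143.2 gradian = 143.2 * 0.015707963 = 2.2493803 rad. 1 Julian year = 31557600 s, so 76.61 Julian year = 76.61 * 31557600 = 2.4176277e+09 s. Combine: 2.2493803 rad / 2.4176277e+09 s = 9.3040806e-10 rad/s. 1 rpm = 0.10471976 rad/s, so 9.3040806e-10 rad/s = 9.3040806e-10 / 0.10471976 = 8.8847425e-09 rpm ≈ 8.885e-09 rpm (4 s.f.). Final answer: 8.885e-09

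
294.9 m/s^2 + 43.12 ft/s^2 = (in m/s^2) 308. Check: 294.9 m/s^2 is already in m/s^2. 1 ft/s^2 = 0.3048 m/s^2, so 43.12 ft/s^2 = 43.12 * 0.3048 = 13.142976 m/s^2. Sum: 294.9 + 13.142976 = 308.04298 m/s^2. Result: 308.04298 m/s^2 ≈ 308 m/s^2 (4 s.f.).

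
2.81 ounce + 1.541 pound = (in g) 778.6. Check: 1 ounce = 0.028349523 kg, so 2.81 ounce = 2.81 * 0.028349523 = 0.07966216 kg. 1 pound = 0.45359237 kg, so 1.541 pound = 1.541 * 0.45359237 = 0.69898584 kg. Sum: 0.07966216 + 0.69898584 = 0.778648 kg. 1 g = 0.001 kg, so 0.778648 kg = 0.778648 / 0.001 = 778.648 g ≈ 778.6 g (4 s.f.).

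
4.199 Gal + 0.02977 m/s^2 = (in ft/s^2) 1 Gal = 0.01 m/s^2, so 4.199 Gal = 4.199 * 0.01 = 0.04199 m/s^2. 0.02977 m/s^2 is already in m/s^2. Sum: 0.04199 + 0.02977 = 0.07176 m/s^2. 1 ft/s^2 = 0.3048 m/s^2, so 0.07176 m/s^2 = 0.07176 / 0.3048 = 0.23543307 ft/s^2 ≈ 0.2354 ft/s^2 (4 s.f.). Final answer: 0.2354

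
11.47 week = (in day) 80.29. Check: 1 week = 604800 s, so 11.47 week = 11.47 * 604800 = 6937056 s. 1 day = 86400 s, so 6937056 s = 6937056 / 86400 = 80.29 day.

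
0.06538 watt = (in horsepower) 0.06538 watt = 0.06538 W. 1 horsepower = 745.69987 W, so 0.06538 W = 0.06538 / 745.69987 = 8.7676024e-05 horsepower ≈ 8.768e-05 horsepower (4 s.f.). Final answer: 8.768e-05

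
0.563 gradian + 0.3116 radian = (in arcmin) 1 gradian = 0.015707963 rad, so 0.563 gradian = 0.563 * 0.015707963 = 0.0088435833 rad. 0.3116 radian = 0.3116 rad. Sum: 0.0088435833 + 0.3116 = 0.32044358 rad. 1 arcmin = 0.00029088821 rad, so 0.32044358 rad = 0.32044358 / 0.00029088821 = 1101.6039 arcmin ≈ 1102 arcmin (4 s.f.). Final answer: 1102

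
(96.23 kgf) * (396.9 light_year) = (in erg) 1 kgf = 9.80665 N, so 96.23 kgf = 96.23 * 9.80665 = 943.69393 N. 1 light_year = 9.4607305e+15 m, so 396.9 light_year = 396.9 * 9.4607305e+15 = 3.7549639e+18 m. Combine: 943.69393 N * 3.7549639e+18 m = 3.5435367e+21 J. 1 erg = 1e-07 J, so 3.5435367e+21 J = 3.5435367e+21 / 1e-07 = 3.5435367e+28 erg ≈ 3.544e+28 erg (4 s.f.). Final answer: 3.544e+28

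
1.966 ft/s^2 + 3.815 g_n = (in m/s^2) 1 ft/s^2 = 0.3048 m/s^2, so 1.966 ft/s^2 = 1.966 * 0.3048 = 0.5992368 m/s^2. 1 g_n = 9.80665 m/s^2, so 3.815 g_n = 3.815 * 9.80665 = 37.41237 m/s^2. Sum: 0.5992368 + 37.41237 = 38.011607 m/s^2. Result: 38.011607 m/s^2 ≈ 38.01 m/s^2 (4 s.f.). Final answer: 38.01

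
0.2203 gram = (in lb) 1 gram = 0.001 kg, so 0.2203 gram = 0.2203 * 0.001 = 0.0002203 kg. 1 lb = 0.45359237 kg, so 0.0002203 kg = 0.0002203 / 0.45359237 = 0.00048567836 lb ≈ 0.0004857 lb (4 s.f.). Final answer: 0.0004857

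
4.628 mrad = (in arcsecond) 1 mrad = 0.001 rad, so 4.628 mrad = 4.628 * 0.001 = 0.004628 rad. 1 arcsecond = 4.8481368e-06 rad, so 0.004628 rad = 0.004628 / 4.8481368e-06 = 954.59352 arcsecond ≈ 954.6 arcsecond (4 s.f.). Final answer: 954.6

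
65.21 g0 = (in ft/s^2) 2098. Check: 1 g0 = 9.80665 m/s^2, so 65.21 g0 = 65.21 * 9.80665 = 639.49165 m/s^2. 1 ft/s^2 = 0.3048 m/s^2, so 639.49165 m/s^2 = 639.49165 / 0.3048 = 2098.0697 ft/s^2 ≈ 2098 ft/s^2 (4 s.f.).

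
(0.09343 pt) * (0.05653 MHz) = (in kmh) 6.708. Check: 1 pt = 0.00035277778 m, so 0.09343 pt = 0.09343 * 0.00035277778 = 3.2960028e-05 m. 1 MHz = 1000000 Hz, so 0.05653 MHz = 0.05653 * 1000000 = 56530 Hz. Combine: 3.2960028e-05 m * 56530 Hz = 1.8632304 m/s. 1 kmh = 0.27777778 m/s, so 1.8632304 m/s = 1.8632304 / 0.27777778 = 6.7076293 kmh ≈ 6.708 kmh (4 s.f.).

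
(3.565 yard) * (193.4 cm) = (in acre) 0.001558. Check: 1 yard = 0.9144 m, so 3.565 yard = 3.565 * 0.9144 = 3.259836 m. 1 cm = 0.01 m, so 193.4 cm = 193.4 * 0.01 = 1.934 m. Combine: 3.259836 m * 1.934 m = 6.3045228 m^2. 1 acre = 4046.8564 m^2, so 6.3045228 m^2 = 6.3045228 / 4046.8564 = 0.0015578815 acre ≈ 0.001558 acre (4 s.f.).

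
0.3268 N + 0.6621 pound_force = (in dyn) 0.3268 N is already in N. 1 pound_force = 4.4482216 N, so 0.6621 pound_force = 0.6621 * 4.4482216 = 2.9451675 N. Sum: 0.3268 + 2.9451675 = 3.2719675 N. 1 dyn = 1e-05 N, so 3.2719675 N = 3.2719675 / 1e-05 = 327196.75 dyn ≈ 3.272e+05 dyn (4 s.f.). Final answer: 3.272e+05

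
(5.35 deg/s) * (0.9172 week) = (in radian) 5.18e+04. Check: 1 deg/s = 0.017453293 rad/s, so 5.35 deg/s = 5.35 * 0.017453293 = 0.093375115 rad/s. 1 week = 604800 s, so 0.9172 week = 0.9172 * 604800 = 554722.56 s. Combine: 0.093375115 rad/s * 554722.56 s = 51797.283 rad. 51797.283 rad = 51797.283 radian ≈ 5.18e+04 radian (4 s.f.).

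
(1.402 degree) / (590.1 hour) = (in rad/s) 1 degree = 0.017453293 rad, so 1.402 degree = 1.402 * 0.017453293 = 0.024469516 rad. 1 hour = 3600 s, so 590.1 hour = 590.1 * 3600 = 2124360 s. Combine: 0.024469516 rad / 2124360 s = 1.1518536e-08 rad/s. Result: 1.1518536e-08 rad/s ≈ 1.152e-08 rad/s (4 s.f.). Final answer: 1.152e-08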